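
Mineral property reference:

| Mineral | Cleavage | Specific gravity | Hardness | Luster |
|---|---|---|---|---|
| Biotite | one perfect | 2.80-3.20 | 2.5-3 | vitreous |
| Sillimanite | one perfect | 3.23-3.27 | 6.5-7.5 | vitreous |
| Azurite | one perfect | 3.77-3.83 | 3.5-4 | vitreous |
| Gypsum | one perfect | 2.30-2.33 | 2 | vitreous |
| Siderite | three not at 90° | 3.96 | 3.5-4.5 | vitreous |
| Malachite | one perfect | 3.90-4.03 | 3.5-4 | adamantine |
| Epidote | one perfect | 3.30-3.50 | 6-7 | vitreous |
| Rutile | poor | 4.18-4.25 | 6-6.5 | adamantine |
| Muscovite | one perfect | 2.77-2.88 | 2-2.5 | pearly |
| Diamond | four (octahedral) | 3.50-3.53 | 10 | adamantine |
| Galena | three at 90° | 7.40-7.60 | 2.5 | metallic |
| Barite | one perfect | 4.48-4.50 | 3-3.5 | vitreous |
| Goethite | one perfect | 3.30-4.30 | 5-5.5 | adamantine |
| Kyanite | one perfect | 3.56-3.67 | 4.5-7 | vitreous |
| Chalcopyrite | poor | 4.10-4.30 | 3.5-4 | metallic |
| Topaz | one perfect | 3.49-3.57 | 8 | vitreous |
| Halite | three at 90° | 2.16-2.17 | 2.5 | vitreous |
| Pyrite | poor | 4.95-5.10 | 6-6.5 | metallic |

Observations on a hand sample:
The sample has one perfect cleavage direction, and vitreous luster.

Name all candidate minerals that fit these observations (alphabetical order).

One perfect cleavage direction: only Biotite, Sillimanite, Azurite, Gypsum, Malachite, Epidote, Muscovite, Barite, Goethite, Kyanite, Topaz remain.
Vitreous luster rules out Malachite, Muscovite, Goethite.
Remaining candidates: Azurite, Barite, Biotite, Epidote, Gypsum, Kyanite, Sillimanite, Topaz.

Azurite, Barite, Biotite, Epidote, Gypsum, Kyanite, Sillimanite, Topaz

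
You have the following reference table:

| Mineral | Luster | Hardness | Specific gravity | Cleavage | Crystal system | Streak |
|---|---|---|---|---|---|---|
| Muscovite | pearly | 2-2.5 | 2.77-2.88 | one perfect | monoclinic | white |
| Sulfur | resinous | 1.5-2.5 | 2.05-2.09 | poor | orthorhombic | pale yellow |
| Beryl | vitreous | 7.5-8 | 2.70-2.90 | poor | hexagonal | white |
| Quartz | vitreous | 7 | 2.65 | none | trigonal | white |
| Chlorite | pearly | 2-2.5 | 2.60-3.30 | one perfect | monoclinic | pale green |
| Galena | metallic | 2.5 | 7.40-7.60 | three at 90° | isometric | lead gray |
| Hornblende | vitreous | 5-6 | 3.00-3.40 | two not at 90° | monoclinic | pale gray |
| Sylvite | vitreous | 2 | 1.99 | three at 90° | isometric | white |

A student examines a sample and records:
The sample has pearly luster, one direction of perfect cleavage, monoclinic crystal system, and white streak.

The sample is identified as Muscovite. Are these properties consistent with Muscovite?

Consistent

Pearly luster — is consistent with Muscovite (pearly luster).
One direction of perfect cleavage — is consistent with Muscovite (cleavage one perfect).
Monoclinic crystal system — is consistent with Muscovite (monoclinic system).
White streak — is consistent with Muscovite (white streak).
Nothing contradicts Muscovite.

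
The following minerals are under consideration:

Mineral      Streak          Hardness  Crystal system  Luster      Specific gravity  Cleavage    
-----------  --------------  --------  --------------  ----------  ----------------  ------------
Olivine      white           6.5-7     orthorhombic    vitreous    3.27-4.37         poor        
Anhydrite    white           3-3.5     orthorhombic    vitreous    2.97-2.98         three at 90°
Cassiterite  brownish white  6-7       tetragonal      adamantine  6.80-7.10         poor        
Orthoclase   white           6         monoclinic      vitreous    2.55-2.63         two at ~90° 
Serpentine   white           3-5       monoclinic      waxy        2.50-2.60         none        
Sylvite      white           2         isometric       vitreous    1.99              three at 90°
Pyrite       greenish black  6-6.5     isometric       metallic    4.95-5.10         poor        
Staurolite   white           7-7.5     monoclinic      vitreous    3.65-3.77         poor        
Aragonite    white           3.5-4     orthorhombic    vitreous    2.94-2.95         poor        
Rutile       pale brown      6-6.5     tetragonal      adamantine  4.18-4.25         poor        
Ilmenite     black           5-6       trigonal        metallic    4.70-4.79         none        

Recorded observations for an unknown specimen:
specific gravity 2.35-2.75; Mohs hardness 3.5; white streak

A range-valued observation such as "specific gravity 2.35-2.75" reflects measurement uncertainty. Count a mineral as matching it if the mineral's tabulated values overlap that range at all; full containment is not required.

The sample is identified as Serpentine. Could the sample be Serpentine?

Specific gravity 2.35-2.75 — is consistent with Serpentine (SG 2.50-2.60).
Mohs hardness 3.5 — is consistent with Serpentine (hardness 3-5).
White streak — is consistent with Serpentine (white streak).
All observations are consistent with the tabulated values for Serpentine.

Yes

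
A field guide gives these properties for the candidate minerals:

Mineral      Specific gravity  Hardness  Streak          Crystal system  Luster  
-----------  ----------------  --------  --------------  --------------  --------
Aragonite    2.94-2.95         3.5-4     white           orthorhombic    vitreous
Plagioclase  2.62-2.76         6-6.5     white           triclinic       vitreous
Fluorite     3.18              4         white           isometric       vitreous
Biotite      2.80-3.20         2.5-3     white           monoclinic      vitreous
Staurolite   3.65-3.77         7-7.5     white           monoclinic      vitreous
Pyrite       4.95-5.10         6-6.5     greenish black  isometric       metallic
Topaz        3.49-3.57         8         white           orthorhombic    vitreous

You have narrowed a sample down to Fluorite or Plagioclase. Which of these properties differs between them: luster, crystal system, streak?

crystal system

Luster: both vitreous — shared.
Crystal system: Fluorite isometric, Plagioclase triclinic — these differ.
Streak: both white — shared.
Only crystal system differs between Fluorite and Plagioclase among the listed tests.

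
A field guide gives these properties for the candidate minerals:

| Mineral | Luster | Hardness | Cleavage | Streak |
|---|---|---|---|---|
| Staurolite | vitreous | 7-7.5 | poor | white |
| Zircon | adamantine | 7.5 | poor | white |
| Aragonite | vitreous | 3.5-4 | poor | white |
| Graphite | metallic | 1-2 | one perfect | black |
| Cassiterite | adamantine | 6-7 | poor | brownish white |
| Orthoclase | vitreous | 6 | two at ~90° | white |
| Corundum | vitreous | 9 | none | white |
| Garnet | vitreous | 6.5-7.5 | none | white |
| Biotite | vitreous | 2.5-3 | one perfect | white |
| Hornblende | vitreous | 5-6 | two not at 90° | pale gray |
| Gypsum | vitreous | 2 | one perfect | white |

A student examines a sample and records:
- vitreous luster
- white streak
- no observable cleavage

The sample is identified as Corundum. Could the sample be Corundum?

Yes

Vitreous luster — matches Corundum (vitreous luster).
White streak — matches Corundum (white streak).
No observable cleavage — matches Corundum (cleavage none).
Every observed property is compatible with the reference values for Corundum.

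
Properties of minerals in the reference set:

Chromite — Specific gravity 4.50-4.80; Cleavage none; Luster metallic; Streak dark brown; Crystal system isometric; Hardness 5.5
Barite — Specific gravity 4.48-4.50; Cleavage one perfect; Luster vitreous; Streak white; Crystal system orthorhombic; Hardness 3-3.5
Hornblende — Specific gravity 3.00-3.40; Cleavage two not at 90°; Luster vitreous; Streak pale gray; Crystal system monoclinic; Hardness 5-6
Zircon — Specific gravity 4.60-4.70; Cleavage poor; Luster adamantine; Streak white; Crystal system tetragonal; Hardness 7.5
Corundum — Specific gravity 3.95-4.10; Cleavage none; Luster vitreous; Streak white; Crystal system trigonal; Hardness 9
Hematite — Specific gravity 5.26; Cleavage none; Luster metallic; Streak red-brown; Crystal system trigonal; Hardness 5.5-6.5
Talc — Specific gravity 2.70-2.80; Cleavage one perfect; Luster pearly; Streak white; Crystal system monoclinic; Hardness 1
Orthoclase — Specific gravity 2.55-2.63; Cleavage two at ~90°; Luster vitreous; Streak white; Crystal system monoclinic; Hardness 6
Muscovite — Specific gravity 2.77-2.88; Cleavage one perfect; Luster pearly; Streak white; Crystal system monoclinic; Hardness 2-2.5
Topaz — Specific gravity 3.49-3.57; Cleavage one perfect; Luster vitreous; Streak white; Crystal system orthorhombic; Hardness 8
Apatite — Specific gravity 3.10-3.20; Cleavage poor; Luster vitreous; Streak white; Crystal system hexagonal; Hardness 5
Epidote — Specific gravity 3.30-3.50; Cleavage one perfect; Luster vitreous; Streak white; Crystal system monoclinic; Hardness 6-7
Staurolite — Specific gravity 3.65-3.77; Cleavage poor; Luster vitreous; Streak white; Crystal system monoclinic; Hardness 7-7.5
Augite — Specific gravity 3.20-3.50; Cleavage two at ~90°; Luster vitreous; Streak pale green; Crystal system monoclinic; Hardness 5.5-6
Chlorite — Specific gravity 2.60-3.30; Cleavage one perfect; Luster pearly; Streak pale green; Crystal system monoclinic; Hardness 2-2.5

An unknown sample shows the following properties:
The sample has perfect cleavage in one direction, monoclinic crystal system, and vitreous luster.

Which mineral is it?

Epidote

Perfect cleavage in one direction: only Barite, Talc, Muscovite, Topaz, Epidote, Chlorite remain.
Monoclinic crystal system is inconsistent with Barite, Topaz.
Vitreous luster: only Epidote remains.
Only Epidote satisfies all observations.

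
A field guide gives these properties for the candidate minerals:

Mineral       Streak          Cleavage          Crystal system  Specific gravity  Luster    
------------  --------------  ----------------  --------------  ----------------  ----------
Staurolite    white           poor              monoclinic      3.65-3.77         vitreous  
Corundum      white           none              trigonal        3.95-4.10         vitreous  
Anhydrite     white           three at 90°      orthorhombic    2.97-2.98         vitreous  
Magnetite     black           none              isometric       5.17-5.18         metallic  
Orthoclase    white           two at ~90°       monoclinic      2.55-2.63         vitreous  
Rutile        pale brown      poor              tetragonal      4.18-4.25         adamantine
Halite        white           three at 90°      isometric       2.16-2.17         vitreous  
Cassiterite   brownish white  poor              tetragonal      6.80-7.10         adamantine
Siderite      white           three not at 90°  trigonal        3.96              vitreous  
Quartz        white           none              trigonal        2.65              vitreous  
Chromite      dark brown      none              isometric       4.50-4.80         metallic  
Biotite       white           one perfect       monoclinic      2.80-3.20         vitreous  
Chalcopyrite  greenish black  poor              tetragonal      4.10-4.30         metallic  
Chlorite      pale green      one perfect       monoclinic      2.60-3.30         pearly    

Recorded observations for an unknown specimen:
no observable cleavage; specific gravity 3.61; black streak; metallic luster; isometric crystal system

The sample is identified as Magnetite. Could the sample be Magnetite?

No observable cleavage — fits Magnetite (cleavage none).
Specific gravity 3.61 — Magnetite has SG 5.17-5.18; which does not match.
Black streak — fits Magnetite (black streak).
Metallic luster — fits Magnetite (metallic luster).
Isometric crystal system — fits Magnetite (isometric system).
Magnetite is excluded by the specific gravity.

No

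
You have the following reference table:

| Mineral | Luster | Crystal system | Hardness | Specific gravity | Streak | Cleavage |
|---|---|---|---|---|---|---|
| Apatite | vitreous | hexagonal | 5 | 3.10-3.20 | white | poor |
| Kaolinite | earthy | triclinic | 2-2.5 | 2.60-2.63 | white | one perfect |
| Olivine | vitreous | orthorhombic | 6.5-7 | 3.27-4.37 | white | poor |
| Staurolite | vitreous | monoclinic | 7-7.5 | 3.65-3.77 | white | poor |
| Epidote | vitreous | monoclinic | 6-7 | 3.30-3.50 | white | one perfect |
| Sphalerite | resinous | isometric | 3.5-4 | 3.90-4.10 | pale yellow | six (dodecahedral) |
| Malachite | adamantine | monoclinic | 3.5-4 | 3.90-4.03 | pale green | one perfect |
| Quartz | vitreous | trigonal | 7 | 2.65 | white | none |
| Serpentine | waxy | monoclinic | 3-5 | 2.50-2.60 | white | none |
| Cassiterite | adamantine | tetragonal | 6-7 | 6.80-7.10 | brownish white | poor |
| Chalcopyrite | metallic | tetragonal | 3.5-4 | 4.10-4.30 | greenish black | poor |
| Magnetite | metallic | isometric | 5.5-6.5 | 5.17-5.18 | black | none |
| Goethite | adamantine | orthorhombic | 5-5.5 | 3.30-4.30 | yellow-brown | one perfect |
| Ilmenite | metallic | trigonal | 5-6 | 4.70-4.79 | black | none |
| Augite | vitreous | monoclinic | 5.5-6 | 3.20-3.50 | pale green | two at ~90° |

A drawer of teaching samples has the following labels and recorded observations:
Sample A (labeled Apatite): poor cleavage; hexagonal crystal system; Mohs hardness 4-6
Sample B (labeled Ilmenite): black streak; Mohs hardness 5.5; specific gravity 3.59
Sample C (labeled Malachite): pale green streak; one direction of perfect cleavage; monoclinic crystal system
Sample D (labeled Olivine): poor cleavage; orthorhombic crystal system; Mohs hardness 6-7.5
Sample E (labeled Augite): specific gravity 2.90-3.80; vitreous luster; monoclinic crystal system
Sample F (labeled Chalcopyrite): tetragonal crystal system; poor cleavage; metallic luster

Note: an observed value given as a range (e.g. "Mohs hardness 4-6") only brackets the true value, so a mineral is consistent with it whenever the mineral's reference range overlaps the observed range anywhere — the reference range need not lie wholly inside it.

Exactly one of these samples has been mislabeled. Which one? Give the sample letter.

Sample A: nothing contradicts Apatite.
Sample B: specific gravity 3.59 is outside the reference for Ilmenite (SG 4.70-4.79) — mislabeled.
Sample C: nothing contradicts Malachite.
Sample D: nothing contradicts Olivine.
Sample E: nothing contradicts Augite.
Sample F: nothing contradicts Chalcopyrite.
Only sample B is inconsistent with its label.

B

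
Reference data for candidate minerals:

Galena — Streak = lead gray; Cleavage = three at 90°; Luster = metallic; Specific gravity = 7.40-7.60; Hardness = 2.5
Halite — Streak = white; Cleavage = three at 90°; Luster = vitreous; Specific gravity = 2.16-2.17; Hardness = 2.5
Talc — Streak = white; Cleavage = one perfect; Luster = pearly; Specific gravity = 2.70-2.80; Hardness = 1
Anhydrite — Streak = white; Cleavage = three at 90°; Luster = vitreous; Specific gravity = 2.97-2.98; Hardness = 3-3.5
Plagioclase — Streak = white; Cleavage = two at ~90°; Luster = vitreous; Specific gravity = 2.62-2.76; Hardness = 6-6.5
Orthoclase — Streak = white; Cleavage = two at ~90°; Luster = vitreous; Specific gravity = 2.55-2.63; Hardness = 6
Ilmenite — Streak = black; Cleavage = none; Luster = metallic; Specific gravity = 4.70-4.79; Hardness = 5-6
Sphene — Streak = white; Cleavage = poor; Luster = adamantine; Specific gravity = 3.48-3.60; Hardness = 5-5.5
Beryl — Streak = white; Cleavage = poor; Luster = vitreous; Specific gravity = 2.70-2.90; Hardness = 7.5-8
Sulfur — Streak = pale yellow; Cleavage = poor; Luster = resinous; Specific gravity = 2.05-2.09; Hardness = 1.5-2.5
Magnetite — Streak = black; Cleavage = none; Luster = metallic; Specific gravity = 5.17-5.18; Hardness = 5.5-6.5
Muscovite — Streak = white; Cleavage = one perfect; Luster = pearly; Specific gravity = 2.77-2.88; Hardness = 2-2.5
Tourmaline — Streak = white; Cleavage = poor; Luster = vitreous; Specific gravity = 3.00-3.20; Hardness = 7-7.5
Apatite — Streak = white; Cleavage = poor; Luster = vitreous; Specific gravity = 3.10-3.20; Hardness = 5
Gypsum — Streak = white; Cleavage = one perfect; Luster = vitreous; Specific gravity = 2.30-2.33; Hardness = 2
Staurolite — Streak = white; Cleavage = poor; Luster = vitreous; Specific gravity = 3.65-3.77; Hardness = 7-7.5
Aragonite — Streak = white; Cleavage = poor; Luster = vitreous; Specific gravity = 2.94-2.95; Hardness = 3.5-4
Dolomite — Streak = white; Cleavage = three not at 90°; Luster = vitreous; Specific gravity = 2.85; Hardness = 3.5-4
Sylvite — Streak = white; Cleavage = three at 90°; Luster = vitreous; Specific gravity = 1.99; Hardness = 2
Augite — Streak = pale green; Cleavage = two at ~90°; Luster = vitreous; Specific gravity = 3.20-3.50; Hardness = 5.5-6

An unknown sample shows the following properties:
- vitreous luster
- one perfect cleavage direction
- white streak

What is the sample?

Vitreous luster: leaves Halite, Anhydrite, Plagioclase, Orthoclase, Beryl, Tourmaline, Apatite, Gypsum, Staurolite, Aragonite, Dolomite, Sylvite, Augite.
One perfect cleavage direction: only Gypsum remains.
White streak: every remaining candidate is consistent.
Only Gypsum satisfies all observations.

Gypsum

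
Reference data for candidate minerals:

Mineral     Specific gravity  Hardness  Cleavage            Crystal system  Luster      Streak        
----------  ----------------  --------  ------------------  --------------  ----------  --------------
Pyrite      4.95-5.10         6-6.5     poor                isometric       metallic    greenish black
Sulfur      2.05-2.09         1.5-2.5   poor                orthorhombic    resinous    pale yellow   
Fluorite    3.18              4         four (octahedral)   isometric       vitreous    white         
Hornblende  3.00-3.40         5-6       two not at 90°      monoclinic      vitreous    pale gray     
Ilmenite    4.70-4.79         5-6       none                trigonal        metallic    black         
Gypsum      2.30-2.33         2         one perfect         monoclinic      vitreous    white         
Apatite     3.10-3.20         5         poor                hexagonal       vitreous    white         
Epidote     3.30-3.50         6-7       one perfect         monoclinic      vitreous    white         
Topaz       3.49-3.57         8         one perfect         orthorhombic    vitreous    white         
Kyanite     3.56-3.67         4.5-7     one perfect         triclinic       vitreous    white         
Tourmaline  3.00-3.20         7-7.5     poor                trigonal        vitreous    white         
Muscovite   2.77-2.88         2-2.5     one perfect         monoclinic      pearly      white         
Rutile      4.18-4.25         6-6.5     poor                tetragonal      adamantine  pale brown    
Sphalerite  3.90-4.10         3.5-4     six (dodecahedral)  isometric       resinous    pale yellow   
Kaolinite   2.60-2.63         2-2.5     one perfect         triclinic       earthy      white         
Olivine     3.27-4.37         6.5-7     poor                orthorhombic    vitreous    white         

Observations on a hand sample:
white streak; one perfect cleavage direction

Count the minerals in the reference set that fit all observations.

6

White streak is inconsistent with Pyrite, Sulfur, Hornblende, Ilmenite, Rutile, Sphalerite.
One perfect cleavage direction eliminates Fluorite, Apatite, Tourmaline, Olivine.
The minerals that satisfy all observations are Epidote, Gypsum, Kaolinite, Kyanite, Muscovite, Topaz.
That is 6 minerals.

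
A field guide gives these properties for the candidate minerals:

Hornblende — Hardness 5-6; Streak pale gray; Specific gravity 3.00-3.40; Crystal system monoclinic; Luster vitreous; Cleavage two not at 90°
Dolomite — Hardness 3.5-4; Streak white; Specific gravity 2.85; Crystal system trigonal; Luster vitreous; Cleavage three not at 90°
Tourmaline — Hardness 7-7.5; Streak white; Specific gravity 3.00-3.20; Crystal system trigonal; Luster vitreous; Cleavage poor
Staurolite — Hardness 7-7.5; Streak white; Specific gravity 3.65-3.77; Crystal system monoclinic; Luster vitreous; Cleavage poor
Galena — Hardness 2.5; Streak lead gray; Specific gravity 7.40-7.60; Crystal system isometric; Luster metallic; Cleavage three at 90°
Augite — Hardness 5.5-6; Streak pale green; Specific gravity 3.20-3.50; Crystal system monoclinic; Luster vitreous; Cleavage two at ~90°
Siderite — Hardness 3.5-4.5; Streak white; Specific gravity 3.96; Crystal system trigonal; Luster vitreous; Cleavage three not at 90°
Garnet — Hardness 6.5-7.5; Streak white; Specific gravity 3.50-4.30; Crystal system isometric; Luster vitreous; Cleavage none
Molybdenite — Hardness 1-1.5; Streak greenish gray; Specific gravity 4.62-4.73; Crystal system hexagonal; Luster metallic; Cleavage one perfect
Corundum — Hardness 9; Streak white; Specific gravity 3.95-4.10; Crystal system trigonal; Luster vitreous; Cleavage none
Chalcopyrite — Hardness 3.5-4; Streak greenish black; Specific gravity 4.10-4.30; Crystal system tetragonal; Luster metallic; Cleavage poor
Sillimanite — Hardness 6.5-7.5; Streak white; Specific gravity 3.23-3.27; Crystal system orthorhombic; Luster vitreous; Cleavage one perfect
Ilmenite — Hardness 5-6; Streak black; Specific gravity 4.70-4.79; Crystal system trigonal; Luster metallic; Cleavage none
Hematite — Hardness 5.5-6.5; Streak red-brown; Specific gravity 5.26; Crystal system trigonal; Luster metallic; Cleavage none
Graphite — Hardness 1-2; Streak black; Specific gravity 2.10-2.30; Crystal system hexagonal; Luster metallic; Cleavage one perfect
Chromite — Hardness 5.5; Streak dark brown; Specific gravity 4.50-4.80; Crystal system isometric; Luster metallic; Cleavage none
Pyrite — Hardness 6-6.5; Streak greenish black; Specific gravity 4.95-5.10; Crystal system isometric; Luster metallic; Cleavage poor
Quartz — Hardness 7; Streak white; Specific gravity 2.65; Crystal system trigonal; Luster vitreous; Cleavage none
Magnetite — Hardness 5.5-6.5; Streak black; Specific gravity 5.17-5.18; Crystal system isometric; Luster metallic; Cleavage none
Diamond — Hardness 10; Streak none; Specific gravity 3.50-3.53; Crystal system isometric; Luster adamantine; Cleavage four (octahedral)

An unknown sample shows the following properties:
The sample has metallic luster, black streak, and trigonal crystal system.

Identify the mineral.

Ilmenite

Metallic luster — Galena, Molybdenite, Chalcopyrite, Ilmenite, Hematite, Graphite, Chromite, Pyrite, Magnetite remain.
Black streak — leaves Ilmenite, Graphite, Magnetite.
Trigonal crystal system — Ilmenite remains.
Only Ilmenite satisfies all observations.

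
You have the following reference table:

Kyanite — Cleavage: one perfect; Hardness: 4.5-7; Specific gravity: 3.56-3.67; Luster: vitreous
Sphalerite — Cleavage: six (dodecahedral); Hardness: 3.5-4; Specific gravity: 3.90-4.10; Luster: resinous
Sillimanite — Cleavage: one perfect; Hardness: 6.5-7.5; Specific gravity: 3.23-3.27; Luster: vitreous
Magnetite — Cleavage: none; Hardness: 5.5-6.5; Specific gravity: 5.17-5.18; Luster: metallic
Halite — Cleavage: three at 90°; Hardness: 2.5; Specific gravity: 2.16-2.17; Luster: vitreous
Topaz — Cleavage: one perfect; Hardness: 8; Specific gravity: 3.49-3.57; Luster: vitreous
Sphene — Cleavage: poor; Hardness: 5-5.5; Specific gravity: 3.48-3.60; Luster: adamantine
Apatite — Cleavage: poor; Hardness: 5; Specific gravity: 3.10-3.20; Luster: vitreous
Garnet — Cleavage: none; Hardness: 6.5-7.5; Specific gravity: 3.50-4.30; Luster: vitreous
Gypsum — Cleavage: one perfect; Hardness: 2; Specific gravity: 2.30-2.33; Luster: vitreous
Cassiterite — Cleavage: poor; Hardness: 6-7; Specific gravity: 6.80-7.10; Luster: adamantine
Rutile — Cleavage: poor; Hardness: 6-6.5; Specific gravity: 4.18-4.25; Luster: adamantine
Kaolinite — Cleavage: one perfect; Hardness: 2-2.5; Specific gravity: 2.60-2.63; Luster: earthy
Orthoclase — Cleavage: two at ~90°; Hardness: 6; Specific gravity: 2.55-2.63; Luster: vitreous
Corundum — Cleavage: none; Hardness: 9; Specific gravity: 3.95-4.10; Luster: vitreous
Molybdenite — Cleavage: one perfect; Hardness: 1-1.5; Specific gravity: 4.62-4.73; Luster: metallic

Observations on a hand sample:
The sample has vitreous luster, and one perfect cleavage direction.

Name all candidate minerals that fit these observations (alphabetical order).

Gypsum, Kyanite, Sillimanite, Topaz

Vitreous luster: Kyanite, Sillimanite, Halite, Topaz, Apatite, Garnet, Gypsum, Orthoclase, Corundum remain.
One perfect cleavage direction: Kyanite, Sillimanite, Topaz, Gypsum remain.
Consistent with every observation: Gypsum, Kyanite, Sillimanite, Topaz.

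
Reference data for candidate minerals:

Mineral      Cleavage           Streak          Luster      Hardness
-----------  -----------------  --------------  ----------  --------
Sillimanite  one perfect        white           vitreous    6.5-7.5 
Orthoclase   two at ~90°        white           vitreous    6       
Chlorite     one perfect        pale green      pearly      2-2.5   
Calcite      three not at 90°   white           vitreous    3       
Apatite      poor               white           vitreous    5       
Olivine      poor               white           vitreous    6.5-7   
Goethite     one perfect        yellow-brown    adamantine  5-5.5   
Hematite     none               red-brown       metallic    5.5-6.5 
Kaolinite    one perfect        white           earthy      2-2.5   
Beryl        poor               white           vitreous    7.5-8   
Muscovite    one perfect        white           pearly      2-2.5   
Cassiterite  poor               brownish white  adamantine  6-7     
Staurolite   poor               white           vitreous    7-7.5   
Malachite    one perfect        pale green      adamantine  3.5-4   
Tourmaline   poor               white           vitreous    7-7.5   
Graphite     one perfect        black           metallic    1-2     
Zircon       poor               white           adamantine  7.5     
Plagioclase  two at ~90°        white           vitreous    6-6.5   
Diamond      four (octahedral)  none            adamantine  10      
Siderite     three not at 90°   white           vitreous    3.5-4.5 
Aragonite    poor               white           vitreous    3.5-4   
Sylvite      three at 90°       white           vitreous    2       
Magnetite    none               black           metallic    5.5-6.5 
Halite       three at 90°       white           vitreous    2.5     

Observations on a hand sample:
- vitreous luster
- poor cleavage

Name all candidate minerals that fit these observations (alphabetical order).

Vitreous luster — Sillimanite, Orthoclase, Calcite, Apatite, Olivine, Beryl, Staurolite, Tourmaline, Plagioclase, Siderite, Aragonite, Sylvite, Halite remain.
Poor cleavage — leaves Apatite, Olivine, Beryl, Staurolite, Tourmaline, Aragonite.
Consistent with every observation: Apatite, Aragonite, Beryl, Olivine, Staurolite, Tourmaline.

Apatite, Aragonite, Beryl, Olivine, Staurolite, Tourmaline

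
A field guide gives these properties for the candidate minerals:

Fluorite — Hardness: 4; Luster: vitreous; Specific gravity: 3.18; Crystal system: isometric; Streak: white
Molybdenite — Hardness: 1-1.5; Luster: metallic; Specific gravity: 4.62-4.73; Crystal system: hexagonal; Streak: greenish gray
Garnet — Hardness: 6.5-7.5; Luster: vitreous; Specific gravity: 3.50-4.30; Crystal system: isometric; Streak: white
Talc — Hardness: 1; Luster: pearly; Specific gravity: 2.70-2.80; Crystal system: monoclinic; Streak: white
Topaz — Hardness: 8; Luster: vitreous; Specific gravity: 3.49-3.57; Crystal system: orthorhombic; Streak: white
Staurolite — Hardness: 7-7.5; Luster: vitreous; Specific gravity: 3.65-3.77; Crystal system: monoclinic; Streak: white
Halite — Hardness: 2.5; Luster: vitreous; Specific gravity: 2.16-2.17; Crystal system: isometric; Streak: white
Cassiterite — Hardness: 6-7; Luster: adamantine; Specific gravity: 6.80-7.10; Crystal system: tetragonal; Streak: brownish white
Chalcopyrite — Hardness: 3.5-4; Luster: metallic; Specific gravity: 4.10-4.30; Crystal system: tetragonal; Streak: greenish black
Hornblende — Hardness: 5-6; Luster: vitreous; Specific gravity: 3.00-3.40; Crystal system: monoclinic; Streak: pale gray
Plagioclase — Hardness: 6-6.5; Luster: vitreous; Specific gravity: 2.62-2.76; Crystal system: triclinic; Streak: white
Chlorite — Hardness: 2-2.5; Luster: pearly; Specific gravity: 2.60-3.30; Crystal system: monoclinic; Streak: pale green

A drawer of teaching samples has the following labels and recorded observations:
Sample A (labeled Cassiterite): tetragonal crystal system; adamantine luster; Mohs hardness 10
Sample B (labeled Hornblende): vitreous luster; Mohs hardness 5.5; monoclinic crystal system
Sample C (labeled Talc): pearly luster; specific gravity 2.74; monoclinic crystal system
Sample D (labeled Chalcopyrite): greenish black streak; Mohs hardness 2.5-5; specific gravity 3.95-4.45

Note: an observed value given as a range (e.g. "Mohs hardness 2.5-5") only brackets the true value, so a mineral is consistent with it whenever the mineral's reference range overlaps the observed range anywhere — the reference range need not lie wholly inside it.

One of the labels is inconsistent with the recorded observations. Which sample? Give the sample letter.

Sample A: Cassiterite has hardness 6-7, but the record shows Mohs hardness 10 — this label is wrong.
Sample B: every observation is compatible with the reference values for Hornblende.
Sample C: every observation is compatible with the reference values for Talc.
Sample D: every observation is compatible with the reference values for Chalcopyrite.
The mislabeled specimen is A.

A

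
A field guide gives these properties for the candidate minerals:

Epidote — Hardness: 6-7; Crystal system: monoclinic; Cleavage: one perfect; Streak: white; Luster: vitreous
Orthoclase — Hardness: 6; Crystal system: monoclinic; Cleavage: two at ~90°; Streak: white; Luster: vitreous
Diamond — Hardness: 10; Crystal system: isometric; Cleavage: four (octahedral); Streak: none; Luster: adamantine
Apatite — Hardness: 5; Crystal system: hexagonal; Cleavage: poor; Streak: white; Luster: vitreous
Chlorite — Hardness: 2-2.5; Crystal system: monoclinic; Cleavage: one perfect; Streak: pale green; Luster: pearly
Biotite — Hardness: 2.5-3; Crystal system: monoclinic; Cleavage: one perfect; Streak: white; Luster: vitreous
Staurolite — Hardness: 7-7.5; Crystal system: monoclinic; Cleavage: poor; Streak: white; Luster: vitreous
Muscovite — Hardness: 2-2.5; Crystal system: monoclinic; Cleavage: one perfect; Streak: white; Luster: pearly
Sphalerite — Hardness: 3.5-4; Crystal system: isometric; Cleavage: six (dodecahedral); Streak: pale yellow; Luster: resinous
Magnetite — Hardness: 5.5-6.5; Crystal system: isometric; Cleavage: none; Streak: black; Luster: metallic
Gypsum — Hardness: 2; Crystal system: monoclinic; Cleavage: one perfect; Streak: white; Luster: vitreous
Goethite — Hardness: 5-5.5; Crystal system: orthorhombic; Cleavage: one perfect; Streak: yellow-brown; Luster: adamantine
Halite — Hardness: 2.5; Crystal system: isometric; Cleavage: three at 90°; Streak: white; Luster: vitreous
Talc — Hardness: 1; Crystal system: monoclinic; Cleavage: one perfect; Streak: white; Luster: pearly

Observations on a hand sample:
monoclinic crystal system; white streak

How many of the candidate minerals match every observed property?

7

Monoclinic crystal system eliminates Diamond, Apatite, Sphalerite, Magnetite, Goethite, Halite.
White streak excludes Chlorite.
The minerals that satisfy all observations are Biotite, Epidote, Gypsum, Muscovite, Orthoclase, Staurolite, Talc.
That is 7 minerals.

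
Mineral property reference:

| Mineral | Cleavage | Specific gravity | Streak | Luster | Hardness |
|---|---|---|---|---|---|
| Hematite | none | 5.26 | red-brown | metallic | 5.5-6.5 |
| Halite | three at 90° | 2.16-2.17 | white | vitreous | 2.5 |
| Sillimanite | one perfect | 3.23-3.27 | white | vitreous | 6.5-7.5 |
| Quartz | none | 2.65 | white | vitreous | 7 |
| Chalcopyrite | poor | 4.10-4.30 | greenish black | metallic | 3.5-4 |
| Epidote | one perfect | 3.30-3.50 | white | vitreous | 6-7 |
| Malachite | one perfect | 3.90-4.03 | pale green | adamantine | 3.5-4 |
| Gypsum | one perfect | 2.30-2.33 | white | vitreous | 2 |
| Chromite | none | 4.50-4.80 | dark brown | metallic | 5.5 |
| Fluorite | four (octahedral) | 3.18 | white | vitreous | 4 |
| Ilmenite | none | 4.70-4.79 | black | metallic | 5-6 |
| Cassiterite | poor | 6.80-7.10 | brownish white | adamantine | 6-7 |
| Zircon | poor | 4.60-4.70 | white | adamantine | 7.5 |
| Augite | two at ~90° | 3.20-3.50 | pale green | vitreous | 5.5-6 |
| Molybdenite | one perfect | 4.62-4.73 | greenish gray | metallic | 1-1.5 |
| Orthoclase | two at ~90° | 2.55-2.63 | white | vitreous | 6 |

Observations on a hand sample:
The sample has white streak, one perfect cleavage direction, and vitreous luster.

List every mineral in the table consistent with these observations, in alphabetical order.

Epidote, Gypsum, Sillimanite

White streak — Halite, Sillimanite, Quartz, Epidote, Gypsum, Fluorite, Zircon, Orthoclase remain.
One perfect cleavage direction — Sillimanite, Epidote, Gypsum remain.
Vitreous luster — all remaining candidates fit.
Remaining candidates: Epidote, Gypsum, Sillimanite.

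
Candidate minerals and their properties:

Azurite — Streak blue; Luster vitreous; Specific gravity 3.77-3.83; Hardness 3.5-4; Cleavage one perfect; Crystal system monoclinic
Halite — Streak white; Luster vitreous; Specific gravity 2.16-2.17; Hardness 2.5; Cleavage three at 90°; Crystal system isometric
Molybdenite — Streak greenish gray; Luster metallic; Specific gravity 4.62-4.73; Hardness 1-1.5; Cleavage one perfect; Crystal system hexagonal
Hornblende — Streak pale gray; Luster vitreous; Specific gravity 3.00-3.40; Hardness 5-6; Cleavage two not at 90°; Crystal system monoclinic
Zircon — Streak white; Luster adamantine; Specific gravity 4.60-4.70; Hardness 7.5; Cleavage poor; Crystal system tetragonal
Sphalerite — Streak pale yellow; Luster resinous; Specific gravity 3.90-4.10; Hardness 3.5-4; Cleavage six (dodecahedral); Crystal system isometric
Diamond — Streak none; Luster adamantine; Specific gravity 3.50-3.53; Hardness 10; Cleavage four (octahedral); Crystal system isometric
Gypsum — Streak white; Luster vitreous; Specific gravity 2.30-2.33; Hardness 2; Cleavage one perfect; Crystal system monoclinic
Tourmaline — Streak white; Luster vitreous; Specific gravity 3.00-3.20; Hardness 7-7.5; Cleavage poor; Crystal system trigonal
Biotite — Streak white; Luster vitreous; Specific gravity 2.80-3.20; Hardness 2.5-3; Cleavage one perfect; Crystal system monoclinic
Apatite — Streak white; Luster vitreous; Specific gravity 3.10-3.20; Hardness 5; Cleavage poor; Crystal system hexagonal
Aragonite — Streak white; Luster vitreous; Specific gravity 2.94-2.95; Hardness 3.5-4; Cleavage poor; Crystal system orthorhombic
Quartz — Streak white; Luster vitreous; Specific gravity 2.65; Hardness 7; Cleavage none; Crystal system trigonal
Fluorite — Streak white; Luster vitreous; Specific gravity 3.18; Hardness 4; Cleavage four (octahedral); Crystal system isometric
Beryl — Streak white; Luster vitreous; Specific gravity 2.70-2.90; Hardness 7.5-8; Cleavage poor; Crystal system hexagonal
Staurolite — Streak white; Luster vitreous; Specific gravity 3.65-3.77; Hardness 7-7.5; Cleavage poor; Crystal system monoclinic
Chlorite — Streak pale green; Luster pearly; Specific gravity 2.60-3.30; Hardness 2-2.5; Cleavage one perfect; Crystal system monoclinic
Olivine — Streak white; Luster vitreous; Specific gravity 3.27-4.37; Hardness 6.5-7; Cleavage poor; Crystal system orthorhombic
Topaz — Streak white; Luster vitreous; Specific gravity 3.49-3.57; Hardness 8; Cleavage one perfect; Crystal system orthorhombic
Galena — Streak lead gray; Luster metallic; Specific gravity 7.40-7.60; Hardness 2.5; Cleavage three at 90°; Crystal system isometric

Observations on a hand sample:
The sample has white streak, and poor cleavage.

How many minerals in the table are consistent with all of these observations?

7

White streak — narrows the field to Halite, Zircon, Gypsum, Tourmaline, Biotite, Apatite, Aragonite, Quartz, Fluorite, Beryl, Staurolite, Olivine, Topaz.
Poor cleavage rules out Halite, Gypsum, Biotite, Quartz, Fluorite, Topaz.
Remaining candidates: Apatite, Aragonite, Beryl, Olivine, Staurolite, Tourmaline, Zircon.
That is 7 minerals.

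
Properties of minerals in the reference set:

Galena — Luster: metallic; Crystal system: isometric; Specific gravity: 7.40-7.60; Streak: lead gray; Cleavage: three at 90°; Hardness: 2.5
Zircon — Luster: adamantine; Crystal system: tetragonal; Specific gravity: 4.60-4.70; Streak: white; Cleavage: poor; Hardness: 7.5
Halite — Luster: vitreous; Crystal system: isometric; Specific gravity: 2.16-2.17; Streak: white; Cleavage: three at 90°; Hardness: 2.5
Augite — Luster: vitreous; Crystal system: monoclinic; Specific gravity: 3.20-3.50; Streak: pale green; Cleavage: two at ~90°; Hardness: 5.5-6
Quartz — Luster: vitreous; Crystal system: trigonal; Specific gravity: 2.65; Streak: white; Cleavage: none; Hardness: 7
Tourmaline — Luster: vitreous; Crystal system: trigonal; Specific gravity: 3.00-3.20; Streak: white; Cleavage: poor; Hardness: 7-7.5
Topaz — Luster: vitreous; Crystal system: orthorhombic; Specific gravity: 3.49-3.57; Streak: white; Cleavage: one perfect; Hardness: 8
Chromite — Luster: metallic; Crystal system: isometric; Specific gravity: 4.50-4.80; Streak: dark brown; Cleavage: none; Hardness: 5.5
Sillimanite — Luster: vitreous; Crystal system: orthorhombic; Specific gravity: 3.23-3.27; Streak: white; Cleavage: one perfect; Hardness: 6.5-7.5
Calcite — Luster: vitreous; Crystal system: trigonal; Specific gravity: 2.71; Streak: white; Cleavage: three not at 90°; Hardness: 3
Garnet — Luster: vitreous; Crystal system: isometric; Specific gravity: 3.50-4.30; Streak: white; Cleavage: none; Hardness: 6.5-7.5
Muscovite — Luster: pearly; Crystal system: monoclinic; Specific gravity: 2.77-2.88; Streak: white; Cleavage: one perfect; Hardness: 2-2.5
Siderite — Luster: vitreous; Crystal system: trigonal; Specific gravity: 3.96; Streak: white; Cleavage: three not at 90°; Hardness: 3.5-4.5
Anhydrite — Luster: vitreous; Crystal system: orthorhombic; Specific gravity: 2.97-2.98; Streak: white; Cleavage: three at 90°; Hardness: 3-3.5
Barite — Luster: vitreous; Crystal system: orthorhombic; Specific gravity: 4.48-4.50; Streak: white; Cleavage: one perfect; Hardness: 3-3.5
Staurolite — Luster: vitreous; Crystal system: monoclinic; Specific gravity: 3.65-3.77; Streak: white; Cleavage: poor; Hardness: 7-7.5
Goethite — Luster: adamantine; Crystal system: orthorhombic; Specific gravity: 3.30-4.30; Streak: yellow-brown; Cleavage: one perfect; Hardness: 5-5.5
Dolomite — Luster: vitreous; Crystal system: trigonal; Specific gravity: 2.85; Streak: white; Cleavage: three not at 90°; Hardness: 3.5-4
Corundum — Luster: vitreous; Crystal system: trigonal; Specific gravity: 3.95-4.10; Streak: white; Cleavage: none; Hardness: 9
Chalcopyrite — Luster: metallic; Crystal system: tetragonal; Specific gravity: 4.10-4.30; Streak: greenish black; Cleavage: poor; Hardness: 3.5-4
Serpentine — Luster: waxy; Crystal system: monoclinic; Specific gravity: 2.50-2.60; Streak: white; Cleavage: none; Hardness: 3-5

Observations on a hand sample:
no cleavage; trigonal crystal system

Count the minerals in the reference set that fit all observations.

2

No cleavage: Quartz, Chromite, Garnet, Corundum, Serpentine remain.
Trigonal crystal system: Quartz, Corundum remain.
Remaining candidates: Corundum, Quartz.
That is 2 minerals.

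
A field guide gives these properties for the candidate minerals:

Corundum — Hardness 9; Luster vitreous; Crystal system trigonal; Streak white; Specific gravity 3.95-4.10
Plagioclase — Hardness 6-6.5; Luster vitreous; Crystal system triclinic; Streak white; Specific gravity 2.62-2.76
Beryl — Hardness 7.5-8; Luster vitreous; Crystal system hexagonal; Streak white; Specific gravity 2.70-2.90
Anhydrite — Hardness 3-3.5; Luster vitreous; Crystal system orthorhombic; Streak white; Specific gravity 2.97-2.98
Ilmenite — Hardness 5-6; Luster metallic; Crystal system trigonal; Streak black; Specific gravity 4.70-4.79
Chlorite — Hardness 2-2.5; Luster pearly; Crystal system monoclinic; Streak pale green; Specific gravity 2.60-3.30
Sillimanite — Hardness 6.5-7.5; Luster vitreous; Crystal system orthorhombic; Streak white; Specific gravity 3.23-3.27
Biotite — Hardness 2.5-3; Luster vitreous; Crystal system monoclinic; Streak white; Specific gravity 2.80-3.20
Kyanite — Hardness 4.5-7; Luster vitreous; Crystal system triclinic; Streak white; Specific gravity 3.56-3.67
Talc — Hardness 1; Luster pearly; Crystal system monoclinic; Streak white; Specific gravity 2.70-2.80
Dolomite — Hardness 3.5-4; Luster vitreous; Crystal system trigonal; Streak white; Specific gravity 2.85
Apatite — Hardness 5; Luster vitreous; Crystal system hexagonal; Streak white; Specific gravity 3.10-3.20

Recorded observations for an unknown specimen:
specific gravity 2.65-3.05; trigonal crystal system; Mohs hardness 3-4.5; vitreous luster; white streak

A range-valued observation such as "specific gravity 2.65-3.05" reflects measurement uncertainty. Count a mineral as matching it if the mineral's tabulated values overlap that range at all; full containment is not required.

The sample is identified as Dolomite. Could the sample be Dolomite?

Consistent

Specific gravity 2.65-3.05 — agrees with Dolomite (SG 2.85).
Trigonal crystal system — agrees with Dolomite (trigonal system).
Mohs hardness 3-4.5 — agrees with Dolomite (hardness 3.5-4).
Vitreous luster — agrees with Dolomite (vitreous luster).
White streak — agrees with Dolomite (white streak).
All observations are consistent with the tabulated values for Dolomite.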